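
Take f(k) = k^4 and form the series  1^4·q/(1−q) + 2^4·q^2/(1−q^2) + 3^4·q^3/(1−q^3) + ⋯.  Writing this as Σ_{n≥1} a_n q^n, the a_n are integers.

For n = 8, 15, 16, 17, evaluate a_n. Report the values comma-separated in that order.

4369, 51332, 69905, 83522

q^8  k|8↦f(k): 1:1 2:16 4:256 8:4096  a_8=4369
q^15  k|15↦f(k): 15:50625 5:625 3:81 1:1  a_15=51332
n=16: 1·16 2·8 4·4 8·2 16·1  f→[1+16+256+4096+65536]=69905
d|17:{17,1}  Σf=83521+1=83522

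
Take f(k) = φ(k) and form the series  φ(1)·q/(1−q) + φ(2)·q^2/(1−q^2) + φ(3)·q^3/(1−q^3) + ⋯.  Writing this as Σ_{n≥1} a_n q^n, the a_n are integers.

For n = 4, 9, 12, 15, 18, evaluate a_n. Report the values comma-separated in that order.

d|4:{4,2,1}  Σφ=2+1+1=4
[q^9] φ(9)=6,φ(3)=2,φ(1)=1 ⇒ 9
n=12: 12·1 6·2 4·3 3·4 2·6 1·12  φ→[4+2+2+2+1+1]=12
q^15  k|15↦φ(k): 1:1 3:2 5:4 15:8  a_15=15
n=18: 18·1 9·2 6·3 3·6 2·9 1·18  φ→[6+6+2+2+1+1]=18

4, 9, 12, 15, 18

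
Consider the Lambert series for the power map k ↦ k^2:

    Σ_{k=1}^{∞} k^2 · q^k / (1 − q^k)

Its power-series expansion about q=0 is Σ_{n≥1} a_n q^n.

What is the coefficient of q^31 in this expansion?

a_31 = 962

q^31  k|31↦f(k): 1:1 31:961  a_31=962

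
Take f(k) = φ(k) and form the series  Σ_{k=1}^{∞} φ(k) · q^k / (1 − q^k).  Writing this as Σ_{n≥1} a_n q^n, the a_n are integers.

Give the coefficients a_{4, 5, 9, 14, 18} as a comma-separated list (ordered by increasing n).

n=4: 1·4 2·2 4·1  φ→[1+1+2]=4
[q^5] φ(5)=4,φ(1)=1 ⇒ 5
d|9:{1,3,9}  Σφ=1+2+6=9
n=14: 14·1 7·2 2·7 1·14  φ→[6+6+1+1]=14
n=18: 18·1 9·2 6·3 3·6 2·9 1·18  φ→[6+6+2+2+1+1]=18

4, 5, 9, 14, 18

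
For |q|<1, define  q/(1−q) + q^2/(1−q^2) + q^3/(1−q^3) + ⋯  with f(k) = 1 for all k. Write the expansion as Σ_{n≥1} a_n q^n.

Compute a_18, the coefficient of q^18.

a_18 = 6

q^18  k|18↦f(k): 1:1 2:1 3:1 6:1 9:1 18:1  a_18=6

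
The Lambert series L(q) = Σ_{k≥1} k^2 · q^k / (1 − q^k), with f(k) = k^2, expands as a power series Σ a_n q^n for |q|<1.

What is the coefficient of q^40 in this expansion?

[q^40] f(1)=1,f(2)=4,f(4)=16,f(5)=25,f(8)=64,f(10)=100,f(20)=400,f(40)=1600 ⇒ 2210

a_40 = 2210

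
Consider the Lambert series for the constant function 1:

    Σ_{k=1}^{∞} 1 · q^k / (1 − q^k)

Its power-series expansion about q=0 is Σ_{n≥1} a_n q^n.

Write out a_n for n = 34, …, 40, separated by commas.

d|34:{1,2,17,34}  Σf=1+1+1+1=4
[q^35] f(35)=1,f(7)=1,f(5)=1,f(1)=1 ⇒ 4
n=36: 36·1 18·2 12·3 9·4 6·6 4·9 3·12 2·18 1·36  f→[1+1+1+1+1+1+1+1+1]=9
n=37: 1·37 37·1  f→[1+1]=2
n=38: 38·1 19·2 2·19 1·38  f→[1+1+1+1]=4
q^39  k|39↦f(k): 39:1 13:1 3:1 1:1  a_39=4
q^40  k|40↦f(k): 40:1 20:1 10:1 8:1 5:1 4:1 2:1 1:1  a_40=8

4, 4, 9, 2, 4, 4, 8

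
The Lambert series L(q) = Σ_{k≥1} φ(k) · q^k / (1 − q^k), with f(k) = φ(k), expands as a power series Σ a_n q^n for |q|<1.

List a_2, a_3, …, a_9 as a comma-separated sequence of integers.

n=2: 1·2 2·1  φ→[1+1]=2
[q^3] φ(1)=1,φ(3)=2 ⇒ 3
d|4:{1,2,4}  Σφ=1+1+2=4
q^5  k|5↦φ(k): 1:1 5:4  a_5=5
q^6  k|6↦φ(k): 6:2 3:2 2:1 1:1  a_6=6
[q^7] φ(7)=6,φ(1)=1 ⇒ 7
[q^8] φ(8)=4,φ(4)=2,φ(2)=1,φ(1)=1 ⇒ 8
q^9  k|9↦φ(k): 9:6 3:2 1:1  a_9=9

2, 3, 4, 5, 6, 7, 8, 9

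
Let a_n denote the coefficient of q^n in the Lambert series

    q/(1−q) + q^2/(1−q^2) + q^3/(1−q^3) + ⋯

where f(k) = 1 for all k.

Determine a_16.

n=16: 16·1 8·2 4·4 2·8 1·16  f→[1+1+1+1+1]=5

a_16 = 5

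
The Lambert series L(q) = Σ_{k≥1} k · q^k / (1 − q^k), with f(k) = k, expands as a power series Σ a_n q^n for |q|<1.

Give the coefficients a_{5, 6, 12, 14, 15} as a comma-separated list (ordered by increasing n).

6, 12, 28, 24, 24

q^5  k|5↦f(k): 1:1 5:5  a_5=6
d|6:{6,3,2,1}  Σf=6+3+2+1=12
q^12  k|12↦f(k): 1:1 2:2 3:3 4:4 6:6 12:12  a_12=28
d|14:{1,2,7,14}  Σf=1+2+7+14=24
n=15: 15·1 5·3 3·5 1·15  f→[15+5+3+1]=24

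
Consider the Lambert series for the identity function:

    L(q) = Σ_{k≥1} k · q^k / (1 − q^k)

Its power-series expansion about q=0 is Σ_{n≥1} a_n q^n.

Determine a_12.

n=12: 12·1 6·2 4·3 3·4 2·6 1·12  f→[12+6+4+3+2+1]=28

a_12 = 28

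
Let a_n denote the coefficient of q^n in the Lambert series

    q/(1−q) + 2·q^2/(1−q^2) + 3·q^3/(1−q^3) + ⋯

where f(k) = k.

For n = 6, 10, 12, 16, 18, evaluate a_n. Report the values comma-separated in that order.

[q^6] f(6)=6,f(3)=3,f(2)=2,f(1)=1 ⇒ 12
q^10  k|10↦f(k): 10:10 5:5 2:2 1:1  a_10=18
d|12:{1,2,3,4,6,12}  Σf=1+2+3+4+6+12=28
d|16:{16,8,4,2,1}  Σf=16+8+4+2+1=31
q^18  k|18↦f(k): 1:1 2:2 3:3 6:6 9:9 18:18  a_18=39

12, 18, 28, 31, 39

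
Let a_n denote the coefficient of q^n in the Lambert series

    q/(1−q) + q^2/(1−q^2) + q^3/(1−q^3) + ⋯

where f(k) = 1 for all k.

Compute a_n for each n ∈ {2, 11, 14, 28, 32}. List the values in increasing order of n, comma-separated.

2, 2, 4, 6, 6

d|2:{2,1}  Σf=1+1=2
n=11: 11·1 1·11  f→[1+1]=2
[q^14] f(14)=1,f(7)=1,f(2)=1,f(1)=1 ⇒ 4
d|28:{1,2,4,7,14,28}  Σf=1+1+1+1+1+1=6
q^32  k|32↦f(k): 1:1 2:1 4:1 8:1 16:1 32:1  a_32=6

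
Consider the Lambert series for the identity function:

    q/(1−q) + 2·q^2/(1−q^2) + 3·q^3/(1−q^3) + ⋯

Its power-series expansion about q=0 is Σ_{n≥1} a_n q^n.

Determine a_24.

a_24 = 60

d|24:{1,2,3,4,6,8,12,24}  Σf=1+2+3+4+6+8+12+24=60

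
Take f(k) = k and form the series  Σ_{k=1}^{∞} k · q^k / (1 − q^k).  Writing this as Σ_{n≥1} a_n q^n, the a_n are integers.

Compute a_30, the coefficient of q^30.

d|30:{1,2,3,5,6,10,15,30}  Σf=1+2+3+5+6+10+15+30=72

a_30 = 72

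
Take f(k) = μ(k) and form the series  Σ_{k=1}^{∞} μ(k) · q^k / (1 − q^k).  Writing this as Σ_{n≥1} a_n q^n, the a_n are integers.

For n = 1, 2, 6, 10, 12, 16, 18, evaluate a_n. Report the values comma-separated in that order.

d|1:{1}  Σμ=1=1
[q^2] μ(2)=-1,μ(1)=1 ⇒ 0
d|6:{6,3,2,1}  Σμ=1+(-1)+(-1)+1=0
n=10: 10·1 5·2 2·5 1·10  μ→[1+(-1)+(-1)+1]=0
d|12:{1,2,3,4,6,12}  Σμ=1+(-1)+(-1)+0+1+0=0
q^16  k|16↦μ(k): 1:1 2:-1 4:0 8:0 16:0  a_16=0
[q^18] μ(18)=0,μ(9)=0,μ(6)=1,μ(3)=-1,μ(2)=-1,μ(1)=1 ⇒ 0

1, 0, 0, 0, 0, 0, 0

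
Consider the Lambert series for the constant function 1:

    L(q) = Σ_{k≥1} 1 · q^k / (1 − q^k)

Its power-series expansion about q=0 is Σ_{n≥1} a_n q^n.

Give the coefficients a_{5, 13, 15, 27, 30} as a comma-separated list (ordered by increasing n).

[q^5] f(5)=1,f(1)=1 ⇒ 2
d|13:{13,1}  Σf=1+1=2
[q^15] f(15)=1,f(5)=1,f(3)=1,f(1)=1 ⇒ 4
n=27: 27·1 9·3 3·9 1·27  f→[1+1+1+1]=4
d|30:{1,2,3,5,6,10,15,30}  Σf=1+1+1+1+1+1+1+1=8

2, 2, 4, 4, 8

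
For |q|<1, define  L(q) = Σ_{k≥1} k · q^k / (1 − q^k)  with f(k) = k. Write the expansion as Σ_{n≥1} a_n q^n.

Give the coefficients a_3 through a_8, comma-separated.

4, 7, 6, 12, 8, 15

n=3: 3·1 1·3  f→[3+1]=4
[q^4] f(1)=1,f(2)=2,f(4)=4 ⇒ 7
[q^5] f(1)=1,f(5)=5 ⇒ 6
q^6  k|6↦f(k): 6:6 3:3 2:2 1:1  a_6=12
d|7:{7,1}  Σf=7+1=8
q^8  k|8↦f(k): 1:1 2:2 4:4 8:8  a_8=15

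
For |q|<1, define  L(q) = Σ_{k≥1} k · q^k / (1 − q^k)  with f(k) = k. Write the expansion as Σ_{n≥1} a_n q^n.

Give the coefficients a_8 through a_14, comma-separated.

d|8:{8,4,2,1}  Σf=8+4+2+1=15
d|9:{1,3,9}  Σf=1+3+9=13
d|10:{1,2,5,10}  Σf=1+2+5+10=18
d|11:{1,11}  Σf=1+11=12
d|12:{1,2,3,4,6,12}  Σf=1+2+3+4+6+12=28
n=13: 1·13 13·1  f→[1+13]=14
q^14  k|14↦f(k): 14:14 7:7 2:2 1:1  a_14=24

15, 13, 18, 12, 28, 14, 24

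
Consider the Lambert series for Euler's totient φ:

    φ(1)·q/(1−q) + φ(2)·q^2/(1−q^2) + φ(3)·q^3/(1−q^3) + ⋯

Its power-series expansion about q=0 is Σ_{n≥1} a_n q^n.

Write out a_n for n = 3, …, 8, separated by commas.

n=3: 3·1 1·3  φ→[2+1]=3
q^4  k|4↦φ(k): 4:2 2:1 1:1  a_4=4
d|5:{1,5}  Σφ=1+4=5
d|6:{6,3,2,1}  Σφ=2+2+1+1=6
[q^7] φ(1)=1,φ(7)=6 ⇒ 7
n=8: 1·8 2·4 4·2 8·1  φ→[1+1+2+4]=8

3, 4, 5, 6, 7, 8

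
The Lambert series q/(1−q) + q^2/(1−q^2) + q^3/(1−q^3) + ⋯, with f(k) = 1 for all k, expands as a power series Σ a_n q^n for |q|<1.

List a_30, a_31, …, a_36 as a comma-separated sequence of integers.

8, 2, 6, 4, 4, 4, 9

n=30: 30·1 15·2 10·3 6·5 5·6 3·10 2·15 1·30  f→[1+1+1+1+1+1+1+1]=8
n=31: 31·1 1·31  f→[1+1]=2
n=32: 32·1 16·2 8·4 4·8 2·16 1·32  f→[1+1+1+1+1+1]=6
n=33: 1·33 3·11 11·3 33·1  f→[1+1+1+1]=4
n=34: 1·34 2·17 17·2 34·1  f→[1+1+1+1]=4
d|35:{35,7,5,1}  Σf=1+1+1+1=4
q^36  k|36↦f(k): 1:1 2:1 3:1 4:1 6:1 9:1 12:1 18:1 36:1  a_36=9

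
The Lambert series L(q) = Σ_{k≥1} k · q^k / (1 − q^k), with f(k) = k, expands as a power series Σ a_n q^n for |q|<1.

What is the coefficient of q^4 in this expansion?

d|4:{4,2,1}  Σf=4+2+1=7

a_4 = 7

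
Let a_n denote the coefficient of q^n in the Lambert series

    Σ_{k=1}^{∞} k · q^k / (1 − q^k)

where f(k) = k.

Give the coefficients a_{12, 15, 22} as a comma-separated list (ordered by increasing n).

28, 24, 36

q^12  k|12↦f(k): 12:12 6:6 4:4 3:3 2:2 1:1  a_12=28
q^15  k|15↦f(k): 15:15 5:5 3:3 1:1  a_15=24
d|22:{22,11,2,1}  Σf=22+11+2+1=36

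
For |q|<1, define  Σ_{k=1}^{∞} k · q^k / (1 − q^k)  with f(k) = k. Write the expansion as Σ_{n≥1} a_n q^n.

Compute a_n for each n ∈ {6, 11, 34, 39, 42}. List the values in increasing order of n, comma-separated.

12, 12, 54, 56, 96

q^6  k|6↦f(k): 1:1 2:2 3:3 6:6  a_6=12
q^11  k|11↦f(k): 1:1 11:11  a_11=12
d|34:{34,17,2,1}  Σf=34+17+2+1=54
[q^39] f(39)=39,f(13)=13,f(3)=3,f(1)=1 ⇒ 56
[q^42] f(1)=1,f(2)=2,f(3)=3,f(6)=6,f(7)=7,f(14)=14,f(21)=21,f(42)=42 ⇒ 96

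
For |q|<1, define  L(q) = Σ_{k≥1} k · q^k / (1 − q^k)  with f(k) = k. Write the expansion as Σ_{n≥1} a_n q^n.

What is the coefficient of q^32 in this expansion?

a_32 = 63

q^32  k|32↦f(k): 32:32 16:16 8:8 4:4 2:2 1:1  a_32=63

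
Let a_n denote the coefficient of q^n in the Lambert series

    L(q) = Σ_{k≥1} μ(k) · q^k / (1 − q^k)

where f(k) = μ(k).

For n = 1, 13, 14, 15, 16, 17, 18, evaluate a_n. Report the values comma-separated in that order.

d|1:{1}  Σμ=1=1
[q^13] μ(1)=1,μ(13)=-1 ⇒ 0
d|14:{1,2,7,14}  Σμ=1+(-1)+(-1)+1=0
[q^15] μ(15)=1,μ(5)=-1,μ(3)=-1,μ(1)=1 ⇒ 0
q^16  k|16↦μ(k): 1:1 2:-1 4:0 8:0 16:0  a_16=0
q^17  k|17↦μ(k): 1:1 17:-1  a_17=0
q^18  k|18↦μ(k): 1:1 2:-1 3:-1 6:1 9:0 18:0  a_18=0

1, 0, 0, 0, 0, 0, 0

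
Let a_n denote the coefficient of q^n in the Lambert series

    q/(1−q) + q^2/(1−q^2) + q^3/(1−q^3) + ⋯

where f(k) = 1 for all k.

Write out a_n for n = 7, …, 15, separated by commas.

2, 4, 3, 4, 2, 6, 2, 4, 4

[q^7] f(7)=1,f(1)=1 ⇒ 2
[q^8] f(8)=1,f(4)=1,f(2)=1,f(1)=1 ⇒ 4
q^9  k|9↦f(k): 9:1 3:1 1:1  a_9=3
d|10:{1,2,5,10}  Σf=1+1+1+1=4
[q^11] f(11)=1,f(1)=1 ⇒ 2
[q^12] f(1)=1,f(2)=1,f(3)=1,f(4)=1,f(6)=1,f(12)=1 ⇒ 6
d|13:{1,13}  Σf=1+1=2
n=14: 1·14 2·7 7·2 14·1  f→[1+1+1+1]=4
d|15:{15,5,3,1}  Σf=1+1+1+1=4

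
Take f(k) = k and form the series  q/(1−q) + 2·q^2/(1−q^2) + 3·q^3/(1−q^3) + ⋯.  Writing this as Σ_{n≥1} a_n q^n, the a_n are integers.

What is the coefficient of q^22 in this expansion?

a_22 = 36

q^22  k|22↦f(k): 1:1 2:2 11:11 22:22  a_22=36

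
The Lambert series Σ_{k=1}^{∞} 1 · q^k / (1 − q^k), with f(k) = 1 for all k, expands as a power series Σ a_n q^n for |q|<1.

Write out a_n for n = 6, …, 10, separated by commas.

[q^6] f(1)=1,f(2)=1,f(3)=1,f(6)=1 ⇒ 4
[q^7] f(7)=1,f(1)=1 ⇒ 2
q^8  k|8↦f(k): 1:1 2:1 4:1 8:1  a_8=4
d|9:{9,3,1}  Σf=1+1+1=3
d|10:{1,2,5,10}  Σf=1+1+1+1=4

4, 2, 4, 3, 4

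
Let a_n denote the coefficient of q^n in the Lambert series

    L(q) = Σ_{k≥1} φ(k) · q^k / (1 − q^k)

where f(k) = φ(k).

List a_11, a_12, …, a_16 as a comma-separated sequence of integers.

d|11:{11,1}  Σφ=10+1=11
q^12  k|12↦φ(k): 12:4 6:2 4:2 3:2 2:1 1:1  a_12=12
d|13:{1,13}  Σφ=1+12=13
n=14: 14·1 7·2 2·7 1·14  φ→[6+6+1+1]=14
q^15  k|15↦φ(k): 15:8 5:4 3:2 1:1  a_15=15
n=16: 16·1 8·2 4·4 2·8 1·16  φ→[8+4+2+1+1]=16

11, 12, 13, 14, 15, 16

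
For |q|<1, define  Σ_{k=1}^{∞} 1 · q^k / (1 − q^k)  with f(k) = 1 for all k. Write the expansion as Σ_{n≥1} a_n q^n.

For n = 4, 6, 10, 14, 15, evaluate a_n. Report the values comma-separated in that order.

3, 4, 4, 4, 4

q^4  k|4↦f(k): 1:1 2:1 4:1  a_4=3
q^6  k|6↦f(k): 6:1 3:1 2:1 1:1  a_6=4
q^10  k|10↦f(k): 10:1 5:1 2:1 1:1  a_10=4
n=14: 1·14 2·7 7·2 14·1  f→[1+1+1+1]=4
q^15  k|15↦f(k): 1:1 3:1 5:1 15:1  a_15=4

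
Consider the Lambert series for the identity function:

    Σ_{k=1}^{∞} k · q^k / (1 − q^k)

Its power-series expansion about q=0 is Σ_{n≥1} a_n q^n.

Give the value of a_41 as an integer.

a_41 = 42

[q^41] f(1)=1,f(41)=41 ⇒ 42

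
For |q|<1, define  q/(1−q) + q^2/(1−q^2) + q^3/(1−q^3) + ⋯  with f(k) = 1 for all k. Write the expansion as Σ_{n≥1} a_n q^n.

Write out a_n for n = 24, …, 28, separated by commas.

8, 3, 4, 4, 6

q^24  k|24↦f(k): 24:1 12:1 8:1 6:1 4:1 3:1 2:1 1:1  a_24=8
[q^25] f(25)=1,f(5)=1,f(1)=1 ⇒ 3
d|26:{1,2,13,26}  Σf=1+1+1+1=4
d|27:{27,9,3,1}  Σf=1+1+1+1=4
[q^28] f(1)=1,f(2)=1,f(4)=1,f(7)=1,f(14)=1,f(28)=1 ⇒ 6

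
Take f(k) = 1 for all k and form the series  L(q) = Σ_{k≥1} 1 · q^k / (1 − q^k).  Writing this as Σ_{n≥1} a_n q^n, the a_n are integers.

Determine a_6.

q^6  k|6↦f(k): 6:1 3:1 2:1 1:1  a_6=4

a_6 = 4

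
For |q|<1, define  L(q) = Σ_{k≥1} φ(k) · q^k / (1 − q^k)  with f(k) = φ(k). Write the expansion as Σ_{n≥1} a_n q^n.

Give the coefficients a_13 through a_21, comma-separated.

[q^13] φ(1)=1,φ(13)=12 ⇒ 13
d|14:{1,2,7,14}  Σφ=1+1+6+6=14
d|15:{1,3,5,15}  Σφ=1+2+4+8=15
d|16:{1,2,4,8,16}  Σφ=1+1+2+4+8=16
n=17: 17·1 1·17  φ→[16+1]=17
n=18: 18·1 9·2 6·3 3·6 2·9 1·18  φ→[6+6+2+2+1+1]=18
q^19  k|19↦φ(k): 19:18 1:1  a_19=19
d|20:{1,2,4,5,10,20}  Σφ=1+1+2+4+4+8=20
q^21  k|21↦φ(k): 1:1 3:2 7:6 21:12  a_21=21

13, 14, 15, 16, 17, 18, 19, 20, 21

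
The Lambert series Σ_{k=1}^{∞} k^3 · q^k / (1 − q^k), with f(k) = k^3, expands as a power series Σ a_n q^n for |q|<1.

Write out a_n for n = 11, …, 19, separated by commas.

d|11:{11,1}  Σf=1331+1=1332
q^12  k|12↦f(k): 1:1 2:8 3:27 4:64 6:216 12:1728  a_12=2044
d|13:{1,13}  Σf=1+2197=2198
[q^14] f(14)=2744,f(7)=343,f(2)=8,f(1)=1 ⇒ 3096
n=15: 15·1 5·3 3·5 1·15  f→[3375+125+27+1]=3528
n=16: 16·1 8·2 4·4 2·8 1·16  f→[4096+512+64+8+1]=4681
[q^17] f(1)=1,f(17)=4913 ⇒ 4914
q^18  k|18↦f(k): 1:1 2:8 3:27 6:216 9:729 18:5832  a_18=6813
n=19: 1·19 19·1  f→[1+6859]=6860

1332, 2044, 2198, 3096, 3528, 4681, 4914, 6813, 6860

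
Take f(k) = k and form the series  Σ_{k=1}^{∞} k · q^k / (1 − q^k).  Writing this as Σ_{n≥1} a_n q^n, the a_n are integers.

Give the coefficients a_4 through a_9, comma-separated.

7, 6, 12, 8, 15, 13

n=4: 1·4 2·2 4·1  f→[1+2+4]=7
n=5: 5·1 1·5  f→[5+1]=6
n=6: 6·1 3·2 2·3 1·6  f→[6+3+2+1]=12
q^7  k|7↦f(k): 7:7 1:1  a_7=8
d|8:{8,4,2,1}  Σf=8+4+2+1=15
[q^9] f(1)=1,f(3)=3,f(9)=9 ⇒ 13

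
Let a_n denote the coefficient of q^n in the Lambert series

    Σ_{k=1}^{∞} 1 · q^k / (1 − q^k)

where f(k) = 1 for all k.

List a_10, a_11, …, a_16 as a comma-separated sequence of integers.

4, 2, 6, 2, 4, 4, 5

q^10  k|10↦f(k): 1:1 2:1 5:1 10:1  a_10=4
n=11: 1·11 11·1  f→[1+1]=2
q^12  k|12↦f(k): 1:1 2:1 3:1 4:1 6:1 12:1  a_12=6
n=13: 1·13 13·1  f→[1+1]=2
n=14: 14·1 7·2 2·7 1·14  f→[1+1+1+1]=4
q^15  k|15↦f(k): 15:1 5:1 3:1 1:1  a_15=4
q^16  k|16↦f(k): 16:1 8:1 4:1 2:1 1:1  a_16=5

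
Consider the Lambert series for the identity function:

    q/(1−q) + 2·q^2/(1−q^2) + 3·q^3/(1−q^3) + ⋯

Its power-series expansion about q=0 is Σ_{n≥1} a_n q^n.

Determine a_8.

a_8 = 15

q^8  k|8↦f(k): 8:8 4:4 2:2 1:1  a_8=15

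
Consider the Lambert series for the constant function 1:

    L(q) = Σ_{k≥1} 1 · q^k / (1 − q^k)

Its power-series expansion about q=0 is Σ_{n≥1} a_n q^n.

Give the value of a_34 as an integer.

d|34:{1,2,17,34}  Σf=1+1+1+1=4

a_34 = 4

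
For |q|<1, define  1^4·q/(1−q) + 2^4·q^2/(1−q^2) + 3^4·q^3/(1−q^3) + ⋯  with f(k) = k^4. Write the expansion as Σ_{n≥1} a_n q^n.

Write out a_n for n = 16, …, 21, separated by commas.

69905, 83522, 112931, 130322, 170898, 196964

n=16: 1·16 2·8 4·4 8·2 16·1  f→[1+16+256+4096+65536]=69905
n=17: 1·17 17·1  f→[1+83521]=83522
d|18:{1,2,3,6,9,18}  Σf=1+16+81+1296+6561+104976=112931
[q^19] f(19)=130321,f(1)=1 ⇒ 130322
d|20:{1,2,4,5,10,20}  Σf=1+16+256+625+10000+160000=170898
q^21  k|21↦f(k): 1:1 3:81 7:2401 21:194481  a_21=196964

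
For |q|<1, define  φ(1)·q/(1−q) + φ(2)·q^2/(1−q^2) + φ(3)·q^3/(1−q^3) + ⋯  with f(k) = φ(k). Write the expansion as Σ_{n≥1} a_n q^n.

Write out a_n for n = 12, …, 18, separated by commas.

n=12: 12·1 6·2 4·3 3·4 2·6 1·12  φ→[4+2+2+2+1+1]=12
n=13: 13·1 1·13  φ→[12+1]=13
n=14: 14·1 7·2 2·7 1·14  φ→[6+6+1+1]=14
n=15: 1·15 3·5 5·3 15·1  φ→[1+2+4+8]=15
n=16: 16·1 8·2 4·4 2·8 1·16  φ→[8+4+2+1+1]=16
n=17: 17·1 1·17  φ→[16+1]=17
q^18  k|18↦φ(k): 1:1 2:1 3:2 6:2 9:6 18:6  a_18=18

12, 13, 14, 15, 16, 17, 18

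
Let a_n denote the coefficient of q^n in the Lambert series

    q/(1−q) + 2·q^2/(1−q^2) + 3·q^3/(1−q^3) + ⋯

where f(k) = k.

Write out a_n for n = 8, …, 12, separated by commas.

15, 13, 18, 12, 28

n=8: 8·1 4·2 2·4 1·8  f→[8+4+2+1]=15
n=9: 1·9 3·3 9·1  f→[1+3+9]=13
q^10  k|10↦f(k): 10:10 5:5 2:2 1:1  a_10=18
q^11  k|11↦f(k): 1:1 11:11  a_11=12
q^12  k|12↦f(k): 1:1 2:2 3:3 4:4 6:6 12:12  a_12=28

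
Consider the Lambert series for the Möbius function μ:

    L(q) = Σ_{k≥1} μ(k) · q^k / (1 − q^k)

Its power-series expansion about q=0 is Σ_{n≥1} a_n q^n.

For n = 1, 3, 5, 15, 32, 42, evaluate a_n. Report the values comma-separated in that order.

d|1:{1}  Σμ=1=1
d|3:{3,1}  Σμ=(-1)+1=0
[q^5] μ(5)=-1,μ(1)=1 ⇒ 0
n=15: 15·1 5·3 3·5 1·15  μ→[1+(-1)+(-1)+1]=0
d|32:{32,16,8,4,2,1}  Σμ=0+0+0+0+(-1)+1=0
n=42: 42·1 21·2 14·3 7·6 6·7 3·14 2·21 1·42  μ→[(-1)+1+1+(-1)+1+(-1)+(-1)+1]=0

1, 0, 0, 0, 0, 0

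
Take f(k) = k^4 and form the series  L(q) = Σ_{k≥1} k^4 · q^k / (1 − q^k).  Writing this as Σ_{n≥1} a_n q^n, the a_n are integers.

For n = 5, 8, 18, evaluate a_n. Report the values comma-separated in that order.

626, 4369, 112931

n=5: 1·5 5·1  f→[1+625]=626
n=8: 1·8 2·4 4·2 8·1  f→[1+16+256+4096]=4369
n=18: 1·18 2·9 3·6 6·3 9·2 18·1  f→[1+16+81+1296+6561+104976]=112931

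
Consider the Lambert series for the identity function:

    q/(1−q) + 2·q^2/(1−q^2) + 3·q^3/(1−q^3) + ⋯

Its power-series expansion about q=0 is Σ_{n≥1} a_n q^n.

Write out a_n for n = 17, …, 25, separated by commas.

q^17  k|17↦f(k): 17:17 1:1  a_17=18
n=18: 1·18 2·9 3·6 6·3 9·2 18·1  f→[1+2+3+6+9+18]=39
n=19: 1·19 19·1  f→[1+19]=20
[q^20] f(1)=1,f(2)=2,f(4)=4,f(5)=5,f(10)=10,f(20)=20 ⇒ 42
q^21  k|21↦f(k): 21:21 7:7 3:3 1:1  a_21=32
[q^22] f(1)=1,f(2)=2,f(11)=11,f(22)=22 ⇒ 36
n=23: 1·23 23·1  f→[1+23]=24
n=24: 24·1 12·2 8·3 6·4 4·6 3·8 2·12 1·24  f→[24+12+8+6+4+3+2+1]=60
[q^25] f(1)=1,f(5)=5,f(25)=25 ⇒ 31

18, 39, 20, 42, 32, 36, 24, 60, 31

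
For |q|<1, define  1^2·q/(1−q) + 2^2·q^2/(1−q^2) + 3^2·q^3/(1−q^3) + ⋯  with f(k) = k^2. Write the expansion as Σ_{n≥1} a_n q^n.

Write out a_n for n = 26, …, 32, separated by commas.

850, 820, 1050, 842, 1300, 962, 1365

[q^26] f(1)=1,f(2)=4,f(13)=169,f(26)=676 ⇒ 850
d|27:{1,3,9,27}  Σf=1+9+81+729=820
q^28  k|28↦f(k): 1:1 2:4 4:16 7:49 14:196 28:784  a_28=1050
[q^29] f(29)=841,f(1)=1 ⇒ 842
[q^30] f(1)=1,f(2)=4,f(3)=9,f(5)=25,f(6)=36,f(10)=100,f(15)=225,f(30)=900 ⇒ 1300
q^31  k|31↦f(k): 1:1 31:961  a_31=962
n=32: 32·1 16·2 8·4 4·8 2·16 1·32  f→[1024+256+64+16+4+1]=1365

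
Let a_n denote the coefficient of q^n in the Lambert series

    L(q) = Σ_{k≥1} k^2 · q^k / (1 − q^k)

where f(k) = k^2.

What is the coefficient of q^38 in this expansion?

a_38 = 1810

d|38:{1,2,19,38}  Σf=1+4+361+1444=1810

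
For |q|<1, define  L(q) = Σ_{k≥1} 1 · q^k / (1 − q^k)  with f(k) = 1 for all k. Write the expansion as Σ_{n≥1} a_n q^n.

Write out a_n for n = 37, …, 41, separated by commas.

d|37:{37,1}  Σf=1+1=2
n=38: 38·1 19·2 2·19 1·38  f→[1+1+1+1]=4
d|39:{39,13,3,1}  Σf=1+1+1+1=4
d|40:{40,20,10,8,5,4,2,1}  Σf=1+1+1+1+1+1+1+1=8
[q^41] f(1)=1,f(41)=1 ⇒ 2

2, 4, 4, 8, 2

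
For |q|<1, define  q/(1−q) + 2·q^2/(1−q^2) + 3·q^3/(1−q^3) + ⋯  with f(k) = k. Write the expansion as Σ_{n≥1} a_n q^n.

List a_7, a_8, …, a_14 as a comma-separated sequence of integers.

8, 15, 13, 18, 12, 28, 14, 24

n=7: 1·7 7·1  f→[1+7]=8
[q^8] f(1)=1,f(2)=2,f(4)=4,f(8)=8 ⇒ 15
[q^9] f(1)=1,f(3)=3,f(9)=9 ⇒ 13
[q^10] f(1)=1,f(2)=2,f(5)=5,f(10)=10 ⇒ 18
q^11  k|11↦f(k): 11:11 1:1  a_11=12
[q^12] f(1)=1,f(2)=2,f(3)=3,f(4)=4,f(6)=6,f(12)=12 ⇒ 28
n=13: 13·1 1·13  f→[13+1]=14
[q^14] f(14)=14,f(7)=7,f(2)=2,f(1)=1 ⇒ 24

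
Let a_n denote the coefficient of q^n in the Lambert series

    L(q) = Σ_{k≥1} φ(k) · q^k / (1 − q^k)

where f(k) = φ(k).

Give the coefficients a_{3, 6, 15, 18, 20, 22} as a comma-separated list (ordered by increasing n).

[q^3] φ(1)=1,φ(3)=2 ⇒ 3
d|6:{1,2,3,6}  Σφ=1+1+2+2=6
n=15: 15·1 5·3 3·5 1·15  φ→[8+4+2+1]=15
n=18: 1·18 2·9 3·6 6·3 9·2 18·1  φ→[1+1+2+2+6+6]=18
d|20:{20,10,5,4,2,1}  Σφ=8+4+4+2+1+1=20
q^22  k|22↦φ(k): 1:1 2:1 11:10 22:10  a_22=22

3, 6, 15, 18, 20, 22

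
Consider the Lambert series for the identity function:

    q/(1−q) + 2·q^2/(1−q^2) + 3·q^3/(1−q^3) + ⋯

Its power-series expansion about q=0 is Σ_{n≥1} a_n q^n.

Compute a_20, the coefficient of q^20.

a_20 = 42

d|20:{20,10,5,4,2,1}  Σf=20+10+5+4+2+1=42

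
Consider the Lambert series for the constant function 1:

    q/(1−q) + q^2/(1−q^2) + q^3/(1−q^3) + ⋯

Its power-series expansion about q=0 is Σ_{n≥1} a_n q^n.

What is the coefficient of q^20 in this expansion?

n=20: 1·20 2·10 4·5 5·4 10·2 20·1  f→[1+1+1+1+1+1]=6

a_20 = 6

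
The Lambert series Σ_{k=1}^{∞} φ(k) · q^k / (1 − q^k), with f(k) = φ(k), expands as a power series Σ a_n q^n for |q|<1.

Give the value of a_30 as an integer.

q^30  k|30↦φ(k): 1:1 2:1 3:2 5:4 6:2 10:4 15:8 30:8  a_30=30

a_30 = 30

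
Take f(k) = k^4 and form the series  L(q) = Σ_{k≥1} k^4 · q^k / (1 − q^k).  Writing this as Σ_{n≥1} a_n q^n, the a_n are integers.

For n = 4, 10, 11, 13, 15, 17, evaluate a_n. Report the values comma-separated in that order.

273, 10642, 14642, 28562, 51332, 83522

n=4: 1·4 2·2 4·1  f→[1+16+256]=273
[q^10] f(1)=1,f(2)=16,f(5)=625,f(10)=10000 ⇒ 10642
q^11  k|11↦f(k): 11:14641 1:1  a_11=14642
d|13:{1,13}  Σf=1+28561=28562
d|15:{15,5,3,1}  Σf=50625+625+81+1=51332
[q^17] f(17)=83521,f(1)=1 ⇒ 83522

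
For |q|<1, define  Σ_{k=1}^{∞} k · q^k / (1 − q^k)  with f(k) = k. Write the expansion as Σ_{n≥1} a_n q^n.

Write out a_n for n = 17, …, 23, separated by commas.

n=17: 17·1 1·17  f→[17+1]=18
q^18  k|18↦f(k): 18:18 9:9 6:6 3:3 2:2 1:1  a_18=39
q^19  k|19↦f(k): 19:19 1:1  a_19=20
n=20: 20·1 10·2 5·4 4·5 2·10 1·20  f→[20+10+5+4+2+1]=42
[q^21] f(1)=1,f(3)=3,f(7)=7,f(21)=21 ⇒ 32
[q^22] f(1)=1,f(2)=2,f(11)=11,f(22)=22 ⇒ 36
n=23: 23·1 1·23  f→[23+1]=24

18, 39, 20, 42, 32, 36, 24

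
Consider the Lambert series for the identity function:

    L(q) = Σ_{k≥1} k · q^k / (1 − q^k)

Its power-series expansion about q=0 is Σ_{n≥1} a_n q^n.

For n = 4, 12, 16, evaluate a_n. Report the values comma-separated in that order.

7, 28, 31

n=4: 4·1 2·2 1·4  f→[4+2+1]=7
d|12:{12,6,4,3,2,1}  Σf=12+6+4+3+2+1=28
q^16  k|16↦f(k): 1:1 2:2 4:4 8:8 16:16  a_16=31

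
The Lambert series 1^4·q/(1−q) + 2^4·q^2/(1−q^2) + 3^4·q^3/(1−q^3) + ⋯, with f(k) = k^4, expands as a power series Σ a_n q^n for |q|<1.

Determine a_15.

n=15: 1·15 3·5 5·3 15·1  f→[1+81+625+50625]=51332

a_15 = 51332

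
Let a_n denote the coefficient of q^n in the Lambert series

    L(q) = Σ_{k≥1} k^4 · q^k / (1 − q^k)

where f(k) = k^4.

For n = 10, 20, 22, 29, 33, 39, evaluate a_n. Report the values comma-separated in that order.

[q^10] f(1)=1,f(2)=16,f(5)=625,f(10)=10000 ⇒ 10642
[q^20] f(1)=1,f(2)=16,f(4)=256,f(5)=625,f(10)=10000,f(20)=160000 ⇒ 170898
n=22: 22·1 11·2 2·11 1·22  f→[234256+14641+16+1]=248914
q^29  k|29↦f(k): 29:707281 1:1  a_29=707282
q^33  k|33↦f(k): 33:1185921 11:14641 3:81 1:1  a_33=1200644
[q^39] f(1)=1,f(3)=81,f(13)=28561,f(39)=2313441 ⇒ 2342084

10642, 170898, 248914, 707282, 1200644, 2342084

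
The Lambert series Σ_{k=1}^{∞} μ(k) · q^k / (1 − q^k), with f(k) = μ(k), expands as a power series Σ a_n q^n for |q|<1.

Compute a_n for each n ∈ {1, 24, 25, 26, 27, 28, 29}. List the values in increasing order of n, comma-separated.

[q^1] μ(1)=1 ⇒ 1
q^24  k|24↦μ(k): 1:1 2:-1 3:-1 4:0 6:1 8:0 12:0 24:0  a_24=0
d|25:{25,5,1}  Σμ=0+(-1)+1=0
n=26: 26·1 13·2 2·13 1·26  μ→[1+(-1)+(-1)+1]=0
q^27  k|27↦μ(k): 1:1 3:-1 9:0 27:0  a_27=0
[q^28] μ(1)=1,μ(2)=-1,μ(4)=0,μ(7)=-1,μ(14)=1,μ(28)=0 ⇒ 0
q^29  k|29↦μ(k): 29:-1 1:1  a_29=0

1, 0, 0, 0, 0, 0, 0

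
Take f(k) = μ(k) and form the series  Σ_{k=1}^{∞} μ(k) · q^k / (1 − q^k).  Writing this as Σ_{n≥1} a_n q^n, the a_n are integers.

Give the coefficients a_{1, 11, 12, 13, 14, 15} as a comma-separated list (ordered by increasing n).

d|1:{1}  Σμ=1=1
d|11:{1,11}  Σμ=1+(-1)=0
q^12  k|12↦μ(k): 1:1 2:-1 3:-1 4:0 6:1 12:0  a_12=0
[q^13] μ(1)=1,μ(13)=-1 ⇒ 0
n=14: 1·14 2·7 7·2 14·1  μ→[1+(-1)+(-1)+1]=0
d|15:{15,5,3,1}  Σμ=1+(-1)+(-1)+1=0

1, 0, 0, 0, 0, 0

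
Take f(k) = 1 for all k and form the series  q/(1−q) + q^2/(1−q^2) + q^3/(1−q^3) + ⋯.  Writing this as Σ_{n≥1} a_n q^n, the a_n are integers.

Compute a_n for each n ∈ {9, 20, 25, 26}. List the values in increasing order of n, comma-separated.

n=9: 9·1 3·3 1·9  f→[1+1+1]=3
q^20  k|20↦f(k): 1:1 2:1 4:1 5:1 10:1 20:1  a_20=6
[q^25] f(25)=1,f(5)=1,f(1)=1 ⇒ 3
n=26: 26·1 13·2 2·13 1·26  f→[1+1+1+1]=4

3, 6, 3, 4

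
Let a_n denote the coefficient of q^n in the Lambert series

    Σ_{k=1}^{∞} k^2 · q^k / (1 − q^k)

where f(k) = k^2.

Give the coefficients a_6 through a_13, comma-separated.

[q^6] f(1)=1,f(2)=4,f(3)=9,f(6)=36 ⇒ 50
q^7  k|7↦f(k): 7:49 1:1  a_7=50
d|8:{8,4,2,1}  Σf=64+16+4+1=85
q^9  k|9↦f(k): 9:81 3:9 1:1  a_9=91
n=10: 1·10 2·5 5·2 10·1  f→[1+4+25+100]=130
n=11: 11·1 1·11  f→[121+1]=122
n=12: 12·1 6·2 4·3 3·4 2·6 1·12  f→[144+36+16+9+4+1]=210
d|13:{13,1}  Σf=169+1=170

50, 50, 85, 91, 130, 122, 210, 170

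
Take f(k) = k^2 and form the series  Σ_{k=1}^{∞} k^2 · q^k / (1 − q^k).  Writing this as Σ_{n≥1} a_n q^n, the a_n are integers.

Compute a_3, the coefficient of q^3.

d|3:{1,3}  Σf=1+9=10

a_3 = 10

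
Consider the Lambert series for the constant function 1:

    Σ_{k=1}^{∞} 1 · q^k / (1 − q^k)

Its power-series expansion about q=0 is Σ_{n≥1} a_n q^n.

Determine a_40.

a_40 = 8

q^40  k|40↦f(k): 1:1 2:1 4:1 5:1 8:1 10:1 20:1 40:1  a_40=8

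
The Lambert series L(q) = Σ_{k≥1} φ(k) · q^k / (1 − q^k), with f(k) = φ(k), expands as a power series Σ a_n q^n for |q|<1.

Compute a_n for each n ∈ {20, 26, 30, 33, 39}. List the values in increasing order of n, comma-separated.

d|20:{1,2,4,5,10,20}  Σφ=1+1+2+4+4+8=20
n=26: 1·26 2·13 13·2 26·1  φ→[1+1+12+12]=26
d|30:{30,15,10,6,5,3,2,1}  Σφ=8+8+4+2+4+2+1+1=30
n=33: 1·33 3·11 11·3 33·1  φ→[1+2+10+20]=33
n=39: 39·1 13·3 3·13 1·39  φ→[24+12+2+1]=39

20, 26, 30, 33, 39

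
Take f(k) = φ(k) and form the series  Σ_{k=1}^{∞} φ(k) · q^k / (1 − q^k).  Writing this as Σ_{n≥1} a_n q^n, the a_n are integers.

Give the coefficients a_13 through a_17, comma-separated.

n=13: 1·13 13·1  φ→[1+12]=13
d|14:{14,7,2,1}  Σφ=6+6+1+1=14
n=15: 1·15 3·5 5·3 15·1  φ→[1+2+4+8]=15
d|16:{16,8,4,2,1}  Σφ=8+4+2+1+1=16
d|17:{1,17}  Σφ=1+16=17

13, 14, 15, 16, 17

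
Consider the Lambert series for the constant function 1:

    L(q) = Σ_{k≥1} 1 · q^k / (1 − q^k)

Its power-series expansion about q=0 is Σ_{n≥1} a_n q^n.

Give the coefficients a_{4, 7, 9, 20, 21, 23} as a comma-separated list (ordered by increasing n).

3, 2, 3, 6, 4, 2

d|4:{4,2,1}  Σf=1+1+1=3
[q^7] f(7)=1,f(1)=1 ⇒ 2
n=9: 9·1 3·3 1·9  f→[1+1+1]=3
n=20: 1·20 2·10 4·5 5·4 10·2 20·1  f→[1+1+1+1+1+1]=6
d|21:{21,7,3,1}  Σf=1+1+1+1=4
n=23: 1·23 23·1  f→[1+1]=2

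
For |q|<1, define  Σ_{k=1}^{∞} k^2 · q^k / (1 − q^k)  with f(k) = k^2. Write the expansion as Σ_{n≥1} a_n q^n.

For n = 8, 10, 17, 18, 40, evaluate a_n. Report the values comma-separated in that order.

85, 130, 290, 455, 2210

[q^8] f(8)=64,f(4)=16,f(2)=4,f(1)=1 ⇒ 85
n=10: 10·1 5·2 2·5 1·10  f→[100+25+4+1]=130
d|17:{17,1}  Σf=289+1=290
q^18  k|18↦f(k): 1:1 2:4 3:9 6:36 9:81 18:324  a_18=455
n=40: 40·1 20·2 10·4 8·5 5·8 4·10 2·20 1·40  f→[1600+400+100+64+25+16+4+1]=2210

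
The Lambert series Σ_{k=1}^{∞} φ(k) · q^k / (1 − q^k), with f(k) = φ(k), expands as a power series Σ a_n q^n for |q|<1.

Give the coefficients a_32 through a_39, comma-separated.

d|32:{32,16,8,4,2,1}  Σφ=16+8+4+2+1+1=32
d|33:{33,11,3,1}  Σφ=20+10+2+1=33
n=34: 1·34 2·17 17·2 34·1  φ→[1+1+16+16]=34
q^35  k|35↦φ(k): 1:1 5:4 7:6 35:24  a_35=35
d|36:{36,18,12,9,6,4,3,2,1}  Σφ=12+6+4+6+2+2+2+1+1=36
[q^37] φ(1)=1,φ(37)=36 ⇒ 37
[q^38] φ(38)=18,φ(19)=18,φ(2)=1,φ(1)=1 ⇒ 38
n=39: 1·39 3·13 13·3 39·1  φ→[1+2+12+24]=39

32, 33, 34, 35, 36, 37, 38, 39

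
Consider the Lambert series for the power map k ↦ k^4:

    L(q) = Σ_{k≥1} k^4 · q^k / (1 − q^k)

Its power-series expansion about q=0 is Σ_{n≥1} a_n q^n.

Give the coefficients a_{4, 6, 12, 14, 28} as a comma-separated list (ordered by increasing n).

n=4: 4·1 2·2 1·4  f→[256+16+1]=273
[q^6] f(1)=1,f(2)=16,f(3)=81,f(6)=1296 ⇒ 1394
[q^12] f(12)=20736,f(6)=1296,f(4)=256,f(3)=81,f(2)=16,f(1)=1 ⇒ 22386
[q^14] f(1)=1,f(2)=16,f(7)=2401,f(14)=38416 ⇒ 40834
q^28  k|28↦f(k): 28:614656 14:38416 7:2401 4:256 2:16 1:1  a_28=655746

273, 1394, 22386, 40834, 655746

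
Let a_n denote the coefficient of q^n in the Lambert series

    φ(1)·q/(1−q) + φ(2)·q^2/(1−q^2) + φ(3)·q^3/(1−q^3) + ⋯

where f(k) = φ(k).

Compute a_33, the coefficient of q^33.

q^33  k|33↦φ(k): 1:1 3:2 11:10 33:20  a_33=33

a_33 = 33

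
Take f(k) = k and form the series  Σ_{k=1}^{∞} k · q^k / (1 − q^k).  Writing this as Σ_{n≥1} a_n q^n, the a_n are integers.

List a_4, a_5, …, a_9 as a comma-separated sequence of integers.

d|4:{4,2,1}  Σf=4+2+1=7
n=5: 1·5 5·1  f→[1+5]=6
[q^6] f(6)=6,f(3)=3,f(2)=2,f(1)=1 ⇒ 12
[q^7] f(1)=1,f(7)=7 ⇒ 8
q^8  k|8↦f(k): 8:8 4:4 2:2 1:1  a_8=15
q^9  k|9↦f(k): 9:9 3:3 1:1  a_9=13

7, 6, 12, 8, 15, 13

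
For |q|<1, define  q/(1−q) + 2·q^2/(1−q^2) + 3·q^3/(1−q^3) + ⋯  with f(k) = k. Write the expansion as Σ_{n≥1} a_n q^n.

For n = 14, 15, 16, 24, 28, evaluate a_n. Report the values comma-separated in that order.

n=14: 1·14 2·7 7·2 14·1  f→[1+2+7+14]=24
d|15:{15,5,3,1}  Σf=15+5+3+1=24
q^16  k|16↦f(k): 1:1 2:2 4:4 8:8 16:16  a_16=31
q^24  k|24↦f(k): 1:1 2:2 3:3 4:4 6:6 8:8 12:12 24:24  a_24=60
d|28:{28,14,7,4,2,1}  Σf=28+14+7+4+2+1=56

24, 24, 31, 60, 56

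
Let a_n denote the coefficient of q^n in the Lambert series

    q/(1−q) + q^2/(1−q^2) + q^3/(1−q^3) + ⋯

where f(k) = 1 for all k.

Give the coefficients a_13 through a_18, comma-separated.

q^13  k|13↦f(k): 1:1 13:1  a_13=2
n=14: 1·14 2·7 7·2 14·1  f→[1+1+1+1]=4
d|15:{15,5,3,1}  Σf=1+1+1+1=4
[q^16] f(1)=1,f(2)=1,f(4)=1,f(8)=1,f(16)=1 ⇒ 5
[q^17] f(1)=1,f(17)=1 ⇒ 2
d|18:{18,9,6,3,2,1}  Σf=1+1+1+1+1+1=6

2, 4, 4, 5, 2, 6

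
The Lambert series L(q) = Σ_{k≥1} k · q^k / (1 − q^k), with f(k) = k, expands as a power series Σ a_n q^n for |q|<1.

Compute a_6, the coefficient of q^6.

q^6  k|6↦f(k): 1:1 2:2 3:3 6:6  a_6=12

a_6 = 12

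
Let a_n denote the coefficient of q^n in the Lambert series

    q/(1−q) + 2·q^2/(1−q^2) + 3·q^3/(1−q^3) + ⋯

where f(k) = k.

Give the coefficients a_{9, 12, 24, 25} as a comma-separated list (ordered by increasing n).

13, 28, 60, 31

d|9:{9,3,1}  Σf=9+3+1=13
[q^12] f(12)=12,f(6)=6,f(4)=4,f(3)=3,f(2)=2,f(1)=1 ⇒ 28
d|24:{24,12,8,6,4,3,2,1}  Σf=24+12+8+6+4+3+2+1=60
[q^25] f(25)=25,f(5)=5,f(1)=1 ⇒ 31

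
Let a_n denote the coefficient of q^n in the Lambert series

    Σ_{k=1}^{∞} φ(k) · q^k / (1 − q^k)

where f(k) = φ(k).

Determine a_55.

[q^55] φ(1)=1,φ(5)=4,φ(11)=10,φ(55)=40 ⇒ 55

a_55 = 55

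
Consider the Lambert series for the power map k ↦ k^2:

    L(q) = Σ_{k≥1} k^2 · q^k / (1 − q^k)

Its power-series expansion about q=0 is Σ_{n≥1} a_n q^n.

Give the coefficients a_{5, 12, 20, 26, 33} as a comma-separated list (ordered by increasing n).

q^5  k|5↦f(k): 5:25 1:1  a_5=26
[q^12] f(12)=144,f(6)=36,f(4)=16,f(3)=9,f(2)=4,f(1)=1 ⇒ 210
n=20: 20·1 10·2 5·4 4·5 2·10 1·20  f→[400+100+25+16+4+1]=546
d|26:{26,13,2,1}  Σf=676+169+4+1=850
d|33:{33,11,3,1}  Σf=1089+121+9+1=1220

26, 210, 546, 850, 1220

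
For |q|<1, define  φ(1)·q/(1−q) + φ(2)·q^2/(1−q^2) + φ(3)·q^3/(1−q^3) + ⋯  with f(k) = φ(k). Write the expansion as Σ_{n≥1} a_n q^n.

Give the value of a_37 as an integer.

n=37: 37·1 1·37  φ→[36+1]=37

a_37 = 37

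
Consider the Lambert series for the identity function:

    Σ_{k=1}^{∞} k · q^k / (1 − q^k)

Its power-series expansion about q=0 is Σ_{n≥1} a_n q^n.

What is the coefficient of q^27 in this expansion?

a_27 = 40

d|27:{27,9,3,1}  Σf=27+9+3+1=40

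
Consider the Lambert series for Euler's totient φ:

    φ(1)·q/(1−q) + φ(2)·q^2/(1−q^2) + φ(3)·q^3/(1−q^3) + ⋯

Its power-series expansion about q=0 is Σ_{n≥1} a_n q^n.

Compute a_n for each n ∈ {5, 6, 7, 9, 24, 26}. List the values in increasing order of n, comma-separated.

n=5: 1·5 5·1  φ→[1+4]=5
d|6:{6,3,2,1}  Σφ=2+2+1+1=6
q^7  k|7↦φ(k): 1:1 7:6  a_7=7
n=9: 1·9 3·3 9·1  φ→[1+2+6]=9
n=24: 24·1 12·2 8·3 6·4 4·6 3·8 2·12 1·24  φ→[8+4+4+2+2+2+1+1]=24
n=26: 1·26 2·13 13·2 26·1  φ→[1+1+12+12]=26

5, 6, 7, 9, 24, 26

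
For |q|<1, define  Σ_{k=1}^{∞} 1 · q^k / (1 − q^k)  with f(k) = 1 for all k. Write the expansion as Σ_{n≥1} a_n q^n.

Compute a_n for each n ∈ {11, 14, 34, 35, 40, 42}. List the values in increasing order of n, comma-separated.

2, 4, 4, 4, 8, 8

n=11: 11·1 1·11  f→[1+1]=2
d|14:{1,2,7,14}  Σf=1+1+1+1=4
d|34:{34,17,2,1}  Σf=1+1+1+1=4
n=35: 35·1 7·5 5·7 1·35  f→[1+1+1+1]=4
n=40: 1·40 2·20 4·10 5·8 8·5 10·4 20·2 40·1  f→[1+1+1+1+1+1+1+1]=8
q^42  k|42↦f(k): 1:1 2:1 3:1 6:1 7:1 14:1 21:1 42:1  a_42=8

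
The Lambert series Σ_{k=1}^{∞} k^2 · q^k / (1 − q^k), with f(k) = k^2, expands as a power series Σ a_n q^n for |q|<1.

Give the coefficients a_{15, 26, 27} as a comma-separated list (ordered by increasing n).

260, 850, 820

d|15:{1,3,5,15}  Σf=1+9+25+225=260
n=26: 1·26 2·13 13·2 26·1  f→[1+4+169+676]=850
q^27  k|27↦f(k): 27:729 9:81 3:9 1:1  a_27=820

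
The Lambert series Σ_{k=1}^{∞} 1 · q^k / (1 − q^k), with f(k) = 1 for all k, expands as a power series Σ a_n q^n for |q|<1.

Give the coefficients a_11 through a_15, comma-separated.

d|11:{1,11}  Σf=1+1=2
[q^12] f(12)=1,f(6)=1,f(4)=1,f(3)=1,f(2)=1,f(1)=1 ⇒ 6
n=13: 1·13 13·1  f→[1+1]=2
n=14: 14·1 7·2 2·7 1·14  f→[1+1+1+1]=4
n=15: 1·15 3·5 5·3 15·1  f→[1+1+1+1]=4

2, 6, 2, 4, 4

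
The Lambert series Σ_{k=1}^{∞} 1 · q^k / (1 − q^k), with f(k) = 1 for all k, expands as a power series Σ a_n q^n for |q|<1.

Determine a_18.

a_18 = 6

d|18:{18,9,6,3,2,1}  Σf=1+1+1+1+1+1=6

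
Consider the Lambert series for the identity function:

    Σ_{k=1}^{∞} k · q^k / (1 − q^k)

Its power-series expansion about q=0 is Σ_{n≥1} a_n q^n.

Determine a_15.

d|15:{15,5,3,1}  Σf=15+5+3+1=24

a_15 = 24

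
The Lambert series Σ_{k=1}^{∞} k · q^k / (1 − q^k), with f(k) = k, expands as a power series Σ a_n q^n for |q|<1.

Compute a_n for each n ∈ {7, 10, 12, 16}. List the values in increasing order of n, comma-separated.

d|7:{1,7}  Σf=1+7=8
n=10: 1·10 2·5 5·2 10·1  f→[1+2+5+10]=18
[q^12] f(12)=12,f(6)=6,f(4)=4,f(3)=3,f(2)=2,f(1)=1 ⇒ 28
n=16: 1·16 2·8 4·4 8·2 16·1  f→[1+2+4+8+16]=31

8, 18, 28, 31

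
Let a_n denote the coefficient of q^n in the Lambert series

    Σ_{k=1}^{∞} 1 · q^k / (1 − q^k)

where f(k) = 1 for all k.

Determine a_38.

n=38: 38·1 19·2 2·19 1·38  f→[1+1+1+1]=4

a_38 = 4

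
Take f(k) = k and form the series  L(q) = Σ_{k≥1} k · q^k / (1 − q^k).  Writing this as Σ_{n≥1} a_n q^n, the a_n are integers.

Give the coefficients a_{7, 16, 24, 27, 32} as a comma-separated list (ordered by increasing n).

n=7: 7·1 1·7  f→[7+1]=8
d|16:{16,8,4,2,1}  Σf=16+8+4+2+1=31
d|24:{1,2,3,4,6,8,12,24}  Σf=1+2+3+4+6+8+12+24=60
d|27:{1,3,9,27}  Σf=1+3+9+27=40
n=32: 1·32 2·16 4·8 8·4 16·2 32·1  f→[1+2+4+8+16+32]=63

8, 31, 60, 40, 63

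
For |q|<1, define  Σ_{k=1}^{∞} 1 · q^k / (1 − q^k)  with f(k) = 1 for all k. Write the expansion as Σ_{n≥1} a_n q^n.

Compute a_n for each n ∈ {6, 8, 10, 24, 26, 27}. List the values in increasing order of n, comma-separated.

[q^6] f(6)=1,f(3)=1,f(2)=1,f(1)=1 ⇒ 4
n=8: 8·1 4·2 2·4 1·8  f→[1+1+1+1]=4
[q^10] f(10)=1,f(5)=1,f(2)=1,f(1)=1 ⇒ 4
d|24:{24,12,8,6,4,3,2,1}  Σf=1+1+1+1+1+1+1+1=8
n=26: 1·26 2·13 13·2 26·1  f→[1+1+1+1]=4
n=27: 1·27 3·9 9·3 27·1  f→[1+1+1+1]=4

4, 4, 4, 8, 4, 4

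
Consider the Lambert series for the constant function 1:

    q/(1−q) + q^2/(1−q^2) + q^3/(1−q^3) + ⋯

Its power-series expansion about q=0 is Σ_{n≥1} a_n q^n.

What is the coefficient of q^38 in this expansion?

a_38 = 4

n=38: 38·1 19·2 2·19 1·38  f→[1+1+1+1]=4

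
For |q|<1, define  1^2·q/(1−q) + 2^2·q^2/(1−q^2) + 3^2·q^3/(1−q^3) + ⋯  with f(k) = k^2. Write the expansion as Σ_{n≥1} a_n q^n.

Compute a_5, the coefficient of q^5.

a_5 = 26

d|5:{5,1}  Σf=25+1=26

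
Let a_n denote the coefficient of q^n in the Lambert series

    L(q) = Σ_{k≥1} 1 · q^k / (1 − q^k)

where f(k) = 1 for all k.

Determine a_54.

a_54 = 8

q^54  k|54↦f(k): 54:1 27:1 18:1 9:1 6:1 3:1 2:1 1:1  a_54=8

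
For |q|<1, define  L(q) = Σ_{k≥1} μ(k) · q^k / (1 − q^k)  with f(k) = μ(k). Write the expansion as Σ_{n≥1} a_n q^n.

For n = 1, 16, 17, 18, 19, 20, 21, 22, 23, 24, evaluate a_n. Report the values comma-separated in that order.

q^1  k|1↦μ(k): 1:1  a_1=1
[q^16] μ(16)=0,μ(8)=0,μ(4)=0,μ(2)=-1,μ(1)=1 ⇒ 0
[q^17] μ(17)=-1,μ(1)=1 ⇒ 0
n=18: 18·1 9·2 6·3 3·6 2·9 1·18  μ→[0+0+1+(-1)+(-1)+1]=0
q^19  k|19↦μ(k): 1:1 19:-1  a_19=0
n=20: 1·20 2·10 4·5 5·4 10·2 20·1  μ→[1+(-1)+0+(-1)+1+0]=0
[q^21] μ(21)=1,μ(7)=-1,μ(3)=-1,μ(1)=1 ⇒ 0
[q^22] μ(22)=1,μ(11)=-1,μ(2)=-1,μ(1)=1 ⇒ 0
n=23: 1·23 23·1  μ→[1+(-1)]=0
n=24: 1·24 2·12 3·8 4·6 6·4 8·3 12·2 24·1  μ→[1+(-1)+(-1)+0+1+0+0+0]=0

1, 0, 0, 0, 0, 0, 0, 0, 0, 0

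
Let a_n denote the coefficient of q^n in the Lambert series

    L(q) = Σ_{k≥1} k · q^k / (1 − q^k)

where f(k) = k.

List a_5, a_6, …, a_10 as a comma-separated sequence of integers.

6, 12, 8, 15, 13, 18

d|5:{5,1}  Σf=5+1=6
[q^6] f(6)=6,f(3)=3,f(2)=2,f(1)=1 ⇒ 12
d|7:{7,1}  Σf=7+1=8
n=8: 1·8 2·4 4·2 8·1  f→[1+2+4+8]=15
n=9: 1·9 3·3 9·1  f→[1+3+9]=13
q^10  k|10↦f(k): 1:1 2:2 5:5 10:10  a_10=18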